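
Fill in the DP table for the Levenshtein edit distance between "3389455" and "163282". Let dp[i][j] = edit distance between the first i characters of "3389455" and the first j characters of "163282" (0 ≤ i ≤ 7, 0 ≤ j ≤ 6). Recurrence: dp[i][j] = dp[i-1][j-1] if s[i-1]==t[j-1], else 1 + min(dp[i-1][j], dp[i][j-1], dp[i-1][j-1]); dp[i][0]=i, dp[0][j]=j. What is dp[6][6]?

6

   ''  1  6  3  2  8  2
''  0  1  2  3  4  5  6
 3  1  1  2  2  3  4  5
 3  2  2  2  2  3  4  5
 8  3  3  3  3  3  3  4
 9  4  4  4  4  4  4  4
 4  5  5  5  5  5  5  5
 5  6  6  6  6  6  6  6
 5  7  7  7  7  7  7  7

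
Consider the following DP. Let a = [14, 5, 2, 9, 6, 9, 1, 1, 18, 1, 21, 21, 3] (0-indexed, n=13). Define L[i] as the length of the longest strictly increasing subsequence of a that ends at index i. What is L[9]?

1

   i    0    1    2    3    4    5    6    7    8    9   10   11   12
a[i]   14    5    2    9    6    9    1    1   18    1   21   21    3
L[i]    1    1    1    2    2    3    1    1    4    1    5    5    2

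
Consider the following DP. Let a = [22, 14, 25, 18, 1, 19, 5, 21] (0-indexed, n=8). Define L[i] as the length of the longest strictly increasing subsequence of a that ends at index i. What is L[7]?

   i    0    1    2    3    4    5    6    7
a[i]   22   14   25   18    1   19    5   21
L[i]    1    1    2    2    1    3    2    4

4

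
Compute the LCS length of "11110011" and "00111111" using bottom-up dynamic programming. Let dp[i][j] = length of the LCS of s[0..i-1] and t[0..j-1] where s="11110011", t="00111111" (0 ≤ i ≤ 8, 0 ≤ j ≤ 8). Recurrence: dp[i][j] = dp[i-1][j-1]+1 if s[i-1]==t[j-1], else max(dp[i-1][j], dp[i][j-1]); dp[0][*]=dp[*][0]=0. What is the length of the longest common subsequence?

6

   ''  0  0  1  1  1  1  1  1
''  0  0  0  0  0  0  0  0  0
 1  0  0  0  1  1  1  1  1  1
 1  0  0  0  1  2  2  2  2  2
 1  0  0  0  1  2  3  3  3  3
 1  0  0  0  1  2  3  4  4  4
 0  0  1  1  1  2  3  4  4  4
 0  0  1  2  2  2  3  4  4  4
 1  0  1  2  3  3  3  4  5  5
 1  0  1  2  3  4  4  4  5  6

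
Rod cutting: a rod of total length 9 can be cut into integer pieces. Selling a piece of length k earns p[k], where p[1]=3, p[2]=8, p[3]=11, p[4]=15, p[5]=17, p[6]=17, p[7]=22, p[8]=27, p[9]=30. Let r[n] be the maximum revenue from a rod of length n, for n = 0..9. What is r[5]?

19

   n    0    1    2    3    4    5    6    7    8    9
r[n]    0    3    8   11   16   19   24   27   32   35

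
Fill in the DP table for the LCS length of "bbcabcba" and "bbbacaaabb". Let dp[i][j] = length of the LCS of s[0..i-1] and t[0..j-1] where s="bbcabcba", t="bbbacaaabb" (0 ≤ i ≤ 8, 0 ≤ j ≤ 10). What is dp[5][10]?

5

   ''  b  b  b  a  c  a  a  a  b  b
''  0  0  0  0  0  0  0  0  0  0  0
 b  0  1  1  1  1  1  1  1  1  1  1
 b  0  1  2  2  2  2  2  2  2  2  2
 c  0  1  2  2  2  3  3  3  3  3  3
 a  0  1  2  2  3  3  4  4  4  4  4
 b  0  1  2  3  3  3  4  4  4  5  5
 c  0  1  2  3  3  4  4  4  4  5  5
 b  0  1  2  3  3  4  4  4  4  5  6
 a  0  1  2  3  4  4  5  5  5  5  6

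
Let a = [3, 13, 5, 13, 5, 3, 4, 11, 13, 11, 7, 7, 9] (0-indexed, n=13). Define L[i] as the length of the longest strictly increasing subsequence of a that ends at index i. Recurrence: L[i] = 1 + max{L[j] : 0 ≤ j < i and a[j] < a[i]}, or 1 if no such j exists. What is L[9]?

   i    0    1    2    3    4    5    6    7    8    9   10   11   12
a[i]    3   13    5   13    5    3    4   11   13   11    7    7    9
L[i]    1    2    2    3    2    1    2    3    4    3    3    3    4

3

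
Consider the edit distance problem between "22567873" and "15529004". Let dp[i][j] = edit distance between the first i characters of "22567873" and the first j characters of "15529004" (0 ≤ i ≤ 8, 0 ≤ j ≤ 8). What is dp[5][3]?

4

   ''  1  5  5  2  9  0  0  4
''  0  1  2  3  4  5  6  7  8
 2  1  1  2  3  3  4  5  6  7
 2  2  2  2  3  3  4  5  6  7
 5  3  3  2  2  3  4  5  6  7
 6  4  4  3  3  3  4  5  6  7
 7  5  5  4  4  4  4  5  6  7
 8  6  6  5  5  5  5  5  6  7
 7  7  7  6  6  6  6  6  6  7
 3  8  8  7  7  7  7  7  7  7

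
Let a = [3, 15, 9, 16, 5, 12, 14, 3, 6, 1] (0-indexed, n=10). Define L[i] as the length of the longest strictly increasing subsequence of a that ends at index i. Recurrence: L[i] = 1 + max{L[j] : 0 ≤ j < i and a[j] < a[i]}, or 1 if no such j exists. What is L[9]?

   i    0    1    2    3    4    5    6    7    8    9
a[i]    3   15    9   16    5   12   14    3    6    1
L[i]    1    2    2    3    2    3    4    1    3    1

1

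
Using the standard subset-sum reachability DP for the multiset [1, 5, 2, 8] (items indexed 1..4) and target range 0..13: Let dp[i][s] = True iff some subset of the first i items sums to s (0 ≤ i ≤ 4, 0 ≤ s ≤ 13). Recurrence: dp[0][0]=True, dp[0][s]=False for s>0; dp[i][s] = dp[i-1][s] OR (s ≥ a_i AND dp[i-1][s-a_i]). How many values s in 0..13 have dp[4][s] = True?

i\s   0   1   2   3   4   5   6   7   8   9  10  11  12  13
  0   T   F   F   F   F   F   F   F   F   F   F   F   F   F
  1   T   T   F   F   F   F   F   F   F   F   F   F   F   F
  2   T   T   F   F   F   T   T   F   F   F   F   F   F   F
  3   T   T   T   T   F   T   T   T   T   F   F   F   F   F
  4   T   T   T   T   F   T   T   T   T   T   T   T   F   T

12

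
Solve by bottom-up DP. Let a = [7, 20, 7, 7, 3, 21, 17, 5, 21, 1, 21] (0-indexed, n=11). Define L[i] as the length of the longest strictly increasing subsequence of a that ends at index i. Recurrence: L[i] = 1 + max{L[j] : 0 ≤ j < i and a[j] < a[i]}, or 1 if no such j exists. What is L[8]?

   i    0    1    2    3    4    5    6    7    8    9   10
a[i]    7   20    7    7    3   21   17    5   21    1   21
L[i]    1    2    1    1    1    3    2    2    3    1    3

3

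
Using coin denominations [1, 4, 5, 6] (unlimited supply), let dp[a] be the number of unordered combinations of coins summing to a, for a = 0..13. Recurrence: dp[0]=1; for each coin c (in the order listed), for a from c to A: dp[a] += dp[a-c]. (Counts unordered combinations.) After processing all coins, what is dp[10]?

after  coin     0     1     2     3     4     5     6     7     8     9    10    11    12    13
          1     1     1     1     1     1     1     1     1     1     1     1     1     1     1
          4     1     1     1     1     2     2     2     2     3     3     3     3     4     4
          5     1     1     1     1     2     3     3     3     4     5     6     6     7     8
          6     1     1     1     1     2     3     4     4     5     6     8     9    11    12

8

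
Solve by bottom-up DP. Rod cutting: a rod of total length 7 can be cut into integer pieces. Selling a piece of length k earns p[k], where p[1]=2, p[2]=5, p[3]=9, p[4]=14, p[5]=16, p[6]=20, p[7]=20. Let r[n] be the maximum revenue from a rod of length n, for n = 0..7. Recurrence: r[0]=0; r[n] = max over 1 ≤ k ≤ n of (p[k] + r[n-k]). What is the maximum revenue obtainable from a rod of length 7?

   n    0    1    2    3    4    5    6    7
r[n]    0    2    5    9   14   16   20   23

23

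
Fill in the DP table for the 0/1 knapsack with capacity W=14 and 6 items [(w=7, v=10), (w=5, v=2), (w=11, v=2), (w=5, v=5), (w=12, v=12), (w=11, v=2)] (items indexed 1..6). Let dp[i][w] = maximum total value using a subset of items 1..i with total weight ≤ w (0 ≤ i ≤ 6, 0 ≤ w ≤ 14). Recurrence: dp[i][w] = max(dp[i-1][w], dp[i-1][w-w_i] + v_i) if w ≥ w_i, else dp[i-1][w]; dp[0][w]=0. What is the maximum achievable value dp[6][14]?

i\w   0   1   2   3   4   5   6   7   8   9  10  11  12  13  14
  0   0   0   0   0   0   0   0   0   0   0   0   0   0   0   0
  1   0   0   0   0   0   0   0  10  10  10  10  10  10  10  10
  2   0   0   0   0   0   2   2  10  10  10  10  10  12  12  12
  3   0   0   0   0   0   2   2  10  10  10  10  10  12  12  12
  4   0   0   0   0   0   5   5  10  10  10  10  10  15  15  15
  5   0   0   0   0   0   5   5  10  10  10  10  10  15  15  15
  6   0   0   0   0   0   5   5  10  10  10  10  10  15  15  15

15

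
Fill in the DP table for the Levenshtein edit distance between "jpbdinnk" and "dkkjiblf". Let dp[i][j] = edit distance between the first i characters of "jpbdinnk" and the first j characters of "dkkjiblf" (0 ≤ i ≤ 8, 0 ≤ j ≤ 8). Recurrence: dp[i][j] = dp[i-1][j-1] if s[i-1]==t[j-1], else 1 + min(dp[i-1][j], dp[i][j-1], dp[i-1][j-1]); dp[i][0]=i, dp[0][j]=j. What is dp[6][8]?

7

   ''  d  k  k  j  i  b  l  f
''  0  1  2  3  4  5  6  7  8
 j  1  1  2  3  3  4  5  6  7
 p  2  2  2  3  4  4  5  6  7
 b  3  3  3  3  4  5  4  5  6
 d  4  3  4  4  4  5  5  5  6
 i  5  4  4  5  5  4  5  6  6
 n  6  5  5  5  6  5  5  6  7
 n  7  6  6  6  6  6  6  6  7
 k  8  7  6  6  7  7  7  7  7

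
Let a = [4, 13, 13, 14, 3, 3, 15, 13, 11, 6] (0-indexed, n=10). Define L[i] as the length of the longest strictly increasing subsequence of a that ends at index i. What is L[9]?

   i    0    1    2    3    4    5    6    7    8    9
a[i]    4   13   13   14    3    3   15   13   11    6
L[i]    1    2    2    3    1    1    4    2    2    2

2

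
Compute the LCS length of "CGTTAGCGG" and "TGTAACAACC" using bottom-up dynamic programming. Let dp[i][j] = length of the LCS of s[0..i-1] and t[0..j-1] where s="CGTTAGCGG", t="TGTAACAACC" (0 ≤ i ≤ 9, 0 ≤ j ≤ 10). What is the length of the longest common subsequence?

4

   ''  T  G  T  A  A  C  A  A  C  C
''  0  0  0  0  0  0  0  0  0  0  0
 C  0  0  0  0  0  0  1  1  1  1  1
 G  0  0  1  1  1  1  1  1  1  1  1
 T  0  1  1  2  2  2  2  2  2  2  2
 T  0  1  1  2  2  2  2  2  2  2  2
 A  0  1  1  2  3  3  3  3  3  3  3
 G  0  1  2  2  3  3  3  3  3  3  3
 C  0  1  2  2  3  3  4  4  4  4  4
 G  0  1  2  2  3  3  4  4  4  4  4
 G  0  1  2  2  3  3  4  4  4  4  4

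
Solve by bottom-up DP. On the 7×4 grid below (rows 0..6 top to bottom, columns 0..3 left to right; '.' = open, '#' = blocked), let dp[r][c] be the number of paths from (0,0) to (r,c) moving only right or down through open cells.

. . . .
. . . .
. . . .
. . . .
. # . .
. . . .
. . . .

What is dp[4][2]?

10

r\c   0   1   2   3
  0   1   1   1   1
  1   1   2   3   4
  2   1   3   6  10
  3   1   4  10  20
  4   1   0  10  30
  5   1   1  11  41
  6   1   2  13  54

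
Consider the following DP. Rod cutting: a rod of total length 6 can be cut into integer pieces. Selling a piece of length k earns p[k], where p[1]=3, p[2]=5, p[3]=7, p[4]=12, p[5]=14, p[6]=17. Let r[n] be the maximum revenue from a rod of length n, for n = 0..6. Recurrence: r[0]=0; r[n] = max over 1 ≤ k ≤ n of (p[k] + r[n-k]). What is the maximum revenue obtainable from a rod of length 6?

18

   n    0    1    2    3    4    5    6
r[n]    0    3    6    9   12   15   18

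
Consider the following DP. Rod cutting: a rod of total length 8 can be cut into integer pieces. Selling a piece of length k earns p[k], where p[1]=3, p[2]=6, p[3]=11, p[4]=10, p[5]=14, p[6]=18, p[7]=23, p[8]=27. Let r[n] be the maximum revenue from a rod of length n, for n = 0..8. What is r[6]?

   n    0    1    2    3    4    5    6    7    8
r[n]    0    3    6   11   14   17   22   25   28

22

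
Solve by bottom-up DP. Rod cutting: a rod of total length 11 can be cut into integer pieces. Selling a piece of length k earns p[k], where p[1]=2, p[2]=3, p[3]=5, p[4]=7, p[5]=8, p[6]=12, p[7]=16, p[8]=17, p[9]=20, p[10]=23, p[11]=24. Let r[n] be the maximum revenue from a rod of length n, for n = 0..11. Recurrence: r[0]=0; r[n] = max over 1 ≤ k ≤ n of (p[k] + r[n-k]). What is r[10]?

   n    0    1    2    3    4    5    6    7    8    9   10   11
r[n]    0    2    4    6    8   10   12   16   18   20   23   25

23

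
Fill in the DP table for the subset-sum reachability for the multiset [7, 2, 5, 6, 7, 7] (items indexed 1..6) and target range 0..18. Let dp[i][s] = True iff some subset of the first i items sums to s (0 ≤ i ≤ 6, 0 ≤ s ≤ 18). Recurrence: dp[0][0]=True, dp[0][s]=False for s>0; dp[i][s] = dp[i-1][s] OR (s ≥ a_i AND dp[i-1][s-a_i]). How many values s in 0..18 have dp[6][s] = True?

14

i\s   0   1   2   3   4   5   6   7   8   9  10  11  12  13  14  15  16  17  18
  0   T   F   F   F   F   F   F   F   F   F   F   F   F   F   F   F   F   F   F
  1   T   F   F   F   F   F   F   T   F   F   F   F   F   F   F   F   F   F   F
  2   T   F   T   F   F   F   F   T   F   T   F   F   F   F   F   F   F   F   F
  3   T   F   T   F   F   T   F   T   F   T   F   F   T   F   T   F   F   F   F
  4   T   F   T   F   F   T   T   T   T   T   F   T   T   T   T   T   F   F   T
  5   T   F   T   F   F   T   T   T   T   T   F   T   T   T   T   T   T   F   T
  6   T   F   T   F   F   T   T   T   T   T   F   T   T   T   T   T   T   F   T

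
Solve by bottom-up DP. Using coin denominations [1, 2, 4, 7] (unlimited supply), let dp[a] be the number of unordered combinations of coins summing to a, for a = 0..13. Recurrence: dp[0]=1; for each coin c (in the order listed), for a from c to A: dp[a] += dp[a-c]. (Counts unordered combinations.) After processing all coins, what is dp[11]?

16

after  coin     0     1     2     3     4     5     6     7     8     9    10    11    12    13
          1     1     1     1     1     1     1     1     1     1     1     1     1     1     1
          2     1     1     2     2     3     3     4     4     5     5     6     6     7     7
          4     1     1     2     2     4     4     6     6     9     9    12    12    16    16
          7     1     1     2     2     4     4     6     7    10    11    14    16    20    22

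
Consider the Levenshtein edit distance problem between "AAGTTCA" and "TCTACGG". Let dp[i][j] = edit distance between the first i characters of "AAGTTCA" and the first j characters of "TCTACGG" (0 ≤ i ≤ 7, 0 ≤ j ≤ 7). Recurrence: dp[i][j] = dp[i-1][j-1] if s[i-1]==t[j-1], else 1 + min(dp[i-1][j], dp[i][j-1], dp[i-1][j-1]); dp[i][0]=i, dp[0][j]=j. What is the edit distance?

   ''  T  C  T  A  C  G  G
''  0  1  2  3  4  5  6  7
 A  1  1  2  3  3  4  5  6
 A  2  2  2  3  3  4  5  6
 G  3  3  3  3  4  4  4  5
 T  4  3  4  3  4  5  5  5
 T  5  4  4  4  4  5  6  6
 C  6  5  4  5  5  4  5  6
 A  7  6  5  5  5  5  5  6

6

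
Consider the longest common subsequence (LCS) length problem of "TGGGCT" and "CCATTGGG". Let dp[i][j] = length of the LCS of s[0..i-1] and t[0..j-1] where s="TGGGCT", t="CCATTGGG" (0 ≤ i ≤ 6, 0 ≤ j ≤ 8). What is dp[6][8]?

4

   ''  C  C  A  T  T  G  G  G
''  0  0  0  0  0  0  0  0  0
 T  0  0  0  0  1  1  1  1  1
 G  0  0  0  0  1  1  2  2  2
 G  0  0  0  0  1  1  2  3  3
 G  0  0  0  0  1  1  2  3  4
 C  0  1  1  1  1  1  2  3  4
 T  0  1  1  1  2  2  2  3  4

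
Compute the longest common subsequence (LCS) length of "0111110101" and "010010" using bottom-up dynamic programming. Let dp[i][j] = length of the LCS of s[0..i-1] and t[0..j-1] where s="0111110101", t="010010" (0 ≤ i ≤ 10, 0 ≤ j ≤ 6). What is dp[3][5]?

   ''  0  1  0  0  1  0
''  0  0  0  0  0  0  0
 0  0  1  1  1  1  1  1
 1  0  1  2  2  2  2  2
 1  0  1  2  2  2  3  3
 1  0  1  2  2  2  3  3
 1  0  1  2  2  2  3  3
 1  0  1  2  2  2  3  3
 0  0  1  2  3  3  3  4
 1  0  1  2  3  3  4  4
 0  0  1  2  3  4  4  5
 1  0  1  2  3  4  5  5

3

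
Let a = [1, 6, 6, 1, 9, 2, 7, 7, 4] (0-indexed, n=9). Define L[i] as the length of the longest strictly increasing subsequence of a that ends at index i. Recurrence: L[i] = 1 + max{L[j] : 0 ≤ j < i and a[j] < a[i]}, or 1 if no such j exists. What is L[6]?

3

   i    0    1    2    3    4    5    6    7    8
a[i]    1    6    6    1    9    2    7    7    4
L[i]    1    2    2    1    3    2    3    3    3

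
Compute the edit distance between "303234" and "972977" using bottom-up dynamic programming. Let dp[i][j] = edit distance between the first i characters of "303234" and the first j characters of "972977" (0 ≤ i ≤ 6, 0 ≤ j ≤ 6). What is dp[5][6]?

6

   ''  9  7  2  9  7  7
''  0  1  2  3  4  5  6
 3  1  1  2  3  4  5  6
 0  2  2  2  3  4  5  6
 3  3  3  3  3  4  5  6
 2  4  4  4  3  4  5  6
 3  5  5  5  4  4  5  6
 4  6  6  6  5  5  5  6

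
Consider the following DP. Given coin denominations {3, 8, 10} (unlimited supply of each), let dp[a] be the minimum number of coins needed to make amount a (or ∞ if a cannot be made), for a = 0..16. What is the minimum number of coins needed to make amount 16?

 a  0  1  2  3  4  5  6  7  8  9 10 11 12 13 14 15 16
dp  0  -  -  1  -  -  2  -  1  3  1  2  4  2  3  5  2
(- denotes ∞ / unreachable)

2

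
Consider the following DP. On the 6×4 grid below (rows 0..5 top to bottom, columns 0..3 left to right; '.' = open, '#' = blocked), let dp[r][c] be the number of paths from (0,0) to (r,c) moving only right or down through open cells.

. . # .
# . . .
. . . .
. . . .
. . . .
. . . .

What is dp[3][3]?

6

r\c   0   1   2   3
  0   1   1   0   0
  1   0   1   1   1
  2   0   1   2   3
  3   0   1   3   6
  4   0   1   4  10
  5   0   1   5  15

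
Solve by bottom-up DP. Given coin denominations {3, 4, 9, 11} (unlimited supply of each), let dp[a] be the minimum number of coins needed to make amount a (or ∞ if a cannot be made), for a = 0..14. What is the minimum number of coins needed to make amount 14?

2

 a  0  1  2  3  4  5  6  7  8  9 10 11 12 13 14
dp  0  -  -  1  1  -  2  2  2  1  3  1  2  2  2
(- denotes ∞ / unreachable)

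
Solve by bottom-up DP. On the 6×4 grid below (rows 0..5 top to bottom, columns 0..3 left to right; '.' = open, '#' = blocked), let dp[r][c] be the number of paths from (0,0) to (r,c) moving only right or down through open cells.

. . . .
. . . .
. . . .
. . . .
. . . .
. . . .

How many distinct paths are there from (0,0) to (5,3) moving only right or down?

r\c   0   1   2   3
  0   1   1   1   1
  1   1   2   3   4
  2   1   3   6  10
  3   1   4  10  20
  4   1   5  15  35
  5   1   6  21  56

56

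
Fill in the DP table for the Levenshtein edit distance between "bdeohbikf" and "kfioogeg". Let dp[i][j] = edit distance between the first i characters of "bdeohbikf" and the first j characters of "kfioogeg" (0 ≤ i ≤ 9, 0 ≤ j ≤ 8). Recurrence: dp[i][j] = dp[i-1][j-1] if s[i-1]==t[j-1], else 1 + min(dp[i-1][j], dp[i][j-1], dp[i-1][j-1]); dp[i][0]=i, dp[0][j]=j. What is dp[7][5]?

6

   ''  k  f  i  o  o  g  e  g
''  0  1  2  3  4  5  6  7  8
 b  1  1  2  3  4  5  6  7  8
 d  2  2  2  3  4  5  6  7  8
 e  3  3  3  3  4  5  6  6  7
 o  4  4  4  4  3  4  5  6  7
 h  5  5  5  5  4  4  5  6  7
 b  6  6  6  6  5  5  5  6  7
 i  7  7  7  6  6  6  6  6  7
 k  8  7  8  7  7  7  7  7  7
 f  9  8  7  8  8  8  8  8  8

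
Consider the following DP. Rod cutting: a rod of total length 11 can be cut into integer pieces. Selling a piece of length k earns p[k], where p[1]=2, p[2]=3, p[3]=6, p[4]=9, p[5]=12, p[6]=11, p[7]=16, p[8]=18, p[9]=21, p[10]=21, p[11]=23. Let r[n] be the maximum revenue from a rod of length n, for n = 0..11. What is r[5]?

12

   n    0    1    2    3    4    5    6    7    8    9   10   11
r[n]    0    2    4    6    9   12   14   16   18   21   24   26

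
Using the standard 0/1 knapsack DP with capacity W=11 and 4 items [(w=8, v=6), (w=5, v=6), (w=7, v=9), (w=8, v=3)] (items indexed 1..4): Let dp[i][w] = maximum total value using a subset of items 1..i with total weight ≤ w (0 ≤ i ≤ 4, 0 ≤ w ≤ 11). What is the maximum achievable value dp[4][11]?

i\w   0   1   2   3   4   5   6   7   8   9  10  11
  0   0   0   0   0   0   0   0   0   0   0   0   0
  1   0   0   0   0   0   0   0   0   6   6   6   6
  2   0   0   0   0   0   6   6   6   6   6   6   6
  3   0   0   0   0   0   6   6   9   9   9   9   9
  4   0   0   0   0   0   6   6   9   9   9   9   9

9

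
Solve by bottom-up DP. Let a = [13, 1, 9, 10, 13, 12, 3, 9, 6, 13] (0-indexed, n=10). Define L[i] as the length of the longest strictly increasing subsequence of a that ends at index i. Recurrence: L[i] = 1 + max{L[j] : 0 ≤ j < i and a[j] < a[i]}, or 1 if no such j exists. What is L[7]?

   i    0    1    2    3    4    5    6    7    8    9
a[i]   13    1    9   10   13   12    3    9    6   13
L[i]    1    1    2    3    4    4    2    3    3    5

3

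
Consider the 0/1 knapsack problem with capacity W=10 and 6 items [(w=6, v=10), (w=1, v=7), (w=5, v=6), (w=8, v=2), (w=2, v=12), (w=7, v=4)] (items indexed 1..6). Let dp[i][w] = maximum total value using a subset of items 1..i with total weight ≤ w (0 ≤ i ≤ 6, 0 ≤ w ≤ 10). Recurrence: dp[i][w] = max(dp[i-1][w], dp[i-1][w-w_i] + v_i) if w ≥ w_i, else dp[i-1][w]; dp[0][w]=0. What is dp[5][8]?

i\w   0   1   2   3   4   5   6   7   8   9  10
  0   0   0   0   0   0   0   0   0   0   0   0
  1   0   0   0   0   0   0  10  10  10  10  10
  2   0   7   7   7   7   7  10  17  17  17  17
  3   0   7   7   7   7   7  13  17  17  17  17
  4   0   7   7   7   7   7  13  17  17  17  17
  5   0   7  12  19  19  19  19  19  25  29  29
  6   0   7  12  19  19  19  19  19  25  29  29

25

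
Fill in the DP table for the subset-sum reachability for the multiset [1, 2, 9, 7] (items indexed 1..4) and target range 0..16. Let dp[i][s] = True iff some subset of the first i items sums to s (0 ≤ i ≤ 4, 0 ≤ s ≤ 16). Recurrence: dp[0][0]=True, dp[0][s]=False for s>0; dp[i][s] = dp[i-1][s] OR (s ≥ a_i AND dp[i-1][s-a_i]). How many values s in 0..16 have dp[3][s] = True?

8

i\s   0   1   2   3   4   5   6   7   8   9  10  11  12  13  14  15  16
  0   T   F   F   F   F   F   F   F   F   F   F   F   F   F   F   F   F
  1   T   T   F   F   F   F   F   F   F   F   F   F   F   F   F   F   F
  2   T   T   T   T   F   F   F   F   F   F   F   F   F   F   F   F   F
  3   T   T   T   T   F   F   F   F   F   T   T   T   T   F   F   F   F
  4   T   T   T   T   F   F   F   T   T   T   T   T   T   F   F   F   T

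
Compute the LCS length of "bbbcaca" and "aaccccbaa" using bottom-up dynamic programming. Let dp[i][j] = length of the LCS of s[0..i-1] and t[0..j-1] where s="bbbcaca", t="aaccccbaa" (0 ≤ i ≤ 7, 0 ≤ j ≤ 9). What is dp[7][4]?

2

   ''  a  a  c  c  c  c  b  a  a
''  0  0  0  0  0  0  0  0  0  0
 b  0  0  0  0  0  0  0  1  1  1
 b  0  0  0  0  0  0  0  1  1  1
 b  0  0  0  0  0  0  0  1  1  1
 c  0  0  0  1  1  1  1  1  1  1
 a  0  1  1  1  1  1  1  1  2  2
 c  0  1  1  2  2  2  2  2  2  2
 a  0  1  2  2  2  2  2  2  3  3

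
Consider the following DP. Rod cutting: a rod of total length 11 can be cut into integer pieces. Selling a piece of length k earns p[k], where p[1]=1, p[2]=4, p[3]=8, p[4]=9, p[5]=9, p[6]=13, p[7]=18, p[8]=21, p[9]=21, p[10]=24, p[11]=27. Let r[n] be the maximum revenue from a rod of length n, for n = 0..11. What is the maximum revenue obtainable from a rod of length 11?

   n    0    1    2    3    4    5    6    7    8    9   10   11
r[n]    0    1    4    8    9   12   16   18   21   24   26   29

29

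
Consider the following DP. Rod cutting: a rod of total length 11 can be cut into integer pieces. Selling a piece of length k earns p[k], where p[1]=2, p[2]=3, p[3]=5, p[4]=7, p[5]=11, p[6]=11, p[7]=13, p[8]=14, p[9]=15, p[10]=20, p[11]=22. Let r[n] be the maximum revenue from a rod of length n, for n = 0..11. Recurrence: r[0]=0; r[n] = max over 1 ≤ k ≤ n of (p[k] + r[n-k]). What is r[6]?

13

   n    0    1    2    3    4    5    6    7    8    9   10   11
r[n]    0    2    4    6    8   11   13   15   17   19   22   24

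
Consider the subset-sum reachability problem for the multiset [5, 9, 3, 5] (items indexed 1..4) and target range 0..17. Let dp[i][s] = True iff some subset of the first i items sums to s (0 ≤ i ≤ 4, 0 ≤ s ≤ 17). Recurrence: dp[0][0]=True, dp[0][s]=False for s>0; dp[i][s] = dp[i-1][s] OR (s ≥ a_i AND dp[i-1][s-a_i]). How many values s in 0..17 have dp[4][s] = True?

i\s   0   1   2   3   4   5   6   7   8   9  10  11  12  13  14  15  16  17
  0   T   F   F   F   F   F   F   F   F   F   F   F   F   F   F   F   F   F
  1   T   F   F   F   F   T   F   F   F   F   F   F   F   F   F   F   F   F
  2   T   F   F   F   F   T   F   F   F   T   F   F   F   F   T   F   F   F
  3   T   F   F   T   F   T   F   F   T   T   F   F   T   F   T   F   F   T
  4   T   F   F   T   F   T   F   F   T   T   T   F   T   T   T   F   F   T

10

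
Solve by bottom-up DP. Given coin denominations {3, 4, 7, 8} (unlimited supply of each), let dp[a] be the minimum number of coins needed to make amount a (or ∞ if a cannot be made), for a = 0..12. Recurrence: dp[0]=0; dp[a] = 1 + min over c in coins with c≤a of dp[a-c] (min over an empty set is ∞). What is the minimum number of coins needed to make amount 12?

2

 a  0  1  2  3  4  5  6  7  8  9 10 11 12
dp  0  -  -  1  1  -  2  1  1  3  2  2  2
(- denotes ∞ / unreachable)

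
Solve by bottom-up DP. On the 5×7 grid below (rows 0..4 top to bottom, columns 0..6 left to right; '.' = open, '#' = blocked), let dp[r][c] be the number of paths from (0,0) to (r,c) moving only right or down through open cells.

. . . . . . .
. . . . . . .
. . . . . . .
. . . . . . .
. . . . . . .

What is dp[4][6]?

210

r\c   0   1   2   3   4   5   6
  0   1   1   1   1   1   1   1
  1   1   2   3   4   5   6   7
  2   1   3   6  10  15  21  28
  3   1   4  10  20  35  56  84
  4   1   5  15  35  70 126 210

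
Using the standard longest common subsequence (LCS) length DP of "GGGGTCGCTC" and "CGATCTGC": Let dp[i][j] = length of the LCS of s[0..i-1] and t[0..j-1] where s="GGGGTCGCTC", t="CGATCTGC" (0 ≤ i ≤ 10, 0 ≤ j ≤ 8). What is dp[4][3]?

1

   ''  C  G  A  T  C  T  G  C
''  0  0  0  0  0  0  0  0  0
 G  0  0  1  1  1  1  1  1  1
 G  0  0  1  1  1  1  1  2  2
 G  0  0  1  1  1  1  1  2  2
 G  0  0  1  1  1  1  1  2  2
 T  0  0  1  1  2  2  2  2  2
 C  0  1  1  1  2  3  3  3  3
 G  0  1  2  2  2  3  3  4  4
 C  0  1  2  2  2  3  3  4  5
 T  0  1  2  2  3  3  4  4  5
 C  0  1  2  2  3  4  4  4  5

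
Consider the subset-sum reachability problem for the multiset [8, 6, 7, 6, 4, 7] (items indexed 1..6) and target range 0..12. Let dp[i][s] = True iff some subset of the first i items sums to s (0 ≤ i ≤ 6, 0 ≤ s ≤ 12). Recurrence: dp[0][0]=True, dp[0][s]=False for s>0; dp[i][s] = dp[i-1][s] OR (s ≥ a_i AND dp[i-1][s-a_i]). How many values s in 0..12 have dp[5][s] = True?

8

i\s   0   1   2   3   4   5   6   7   8   9  10  11  12
  0   T   F   F   F   F   F   F   F   F   F   F   F   F
  1   T   F   F   F   F   F   F   F   T   F   F   F   F
  2   T   F   F   F   F   F   T   F   T   F   F   F   F
  3   T   F   F   F   F   F   T   T   T   F   F   F   F
  4   T   F   F   F   F   F   T   T   T   F   F   F   T
  5   T   F   F   F   T   F   T   T   T   F   T   T   T
  6   T   F   F   F   T   F   T   T   T   F   T   T   T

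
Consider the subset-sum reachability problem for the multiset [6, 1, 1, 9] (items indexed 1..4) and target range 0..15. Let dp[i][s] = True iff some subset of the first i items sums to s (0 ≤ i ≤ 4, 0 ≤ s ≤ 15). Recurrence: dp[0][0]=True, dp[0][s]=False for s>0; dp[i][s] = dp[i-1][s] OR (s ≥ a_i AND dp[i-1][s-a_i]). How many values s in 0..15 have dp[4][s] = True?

i\s   0   1   2   3   4   5   6   7   8   9  10  11  12  13  14  15
  0   T   F   F   F   F   F   F   F   F   F   F   F   F   F   F   F
  1   T   F   F   F   F   F   T   F   F   F   F   F   F   F   F   F
  2   T   T   F   F   F   F   T   T   F   F   F   F   F   F   F   F
  3   T   T   T   F   F   F   T   T   T   F   F   F   F   F   F   F
  4   T   T   T   F   F   F   T   T   T   T   T   T   F   F   F   T

10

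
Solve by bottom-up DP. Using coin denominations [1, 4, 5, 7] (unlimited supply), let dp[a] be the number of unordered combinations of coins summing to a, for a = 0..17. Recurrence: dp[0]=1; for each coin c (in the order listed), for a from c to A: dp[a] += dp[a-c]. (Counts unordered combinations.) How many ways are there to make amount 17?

19

after  coin     0     1     2     3     4     5     6     7     8     9    10    11    12    13    14    15    16    17
          1     1     1     1     1     1     1     1     1     1     1     1     1     1     1     1     1     1     1
          4     1     1     1     1     2     2     2     2     3     3     3     3     4     4     4     4     5     5
          5     1     1     1     1     2     3     3     3     4     5     6     6     7     8     9    10    11    12
          7     1     1     1     1     2     3     3     4     5     6     7     8    10    11    13    15    17    19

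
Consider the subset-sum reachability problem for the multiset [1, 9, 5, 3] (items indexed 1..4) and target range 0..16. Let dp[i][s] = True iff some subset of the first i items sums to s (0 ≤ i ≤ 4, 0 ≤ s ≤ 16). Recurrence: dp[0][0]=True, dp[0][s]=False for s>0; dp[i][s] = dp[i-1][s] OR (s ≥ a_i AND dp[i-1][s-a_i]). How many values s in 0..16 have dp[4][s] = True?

13

i\s   0   1   2   3   4   5   6   7   8   9  10  11  12  13  14  15  16
  0   T   F   F   F   F   F   F   F   F   F   F   F   F   F   F   F   F
  1   T   T   F   F   F   F   F   F   F   F   F   F   F   F   F   F   F
  2   T   T   F   F   F   F   F   F   F   T   T   F   F   F   F   F   F
  3   T   T   F   F   F   T   T   F   F   T   T   F   F   F   T   T   F
  4   T   T   F   T   T   T   T   F   T   T   T   F   T   T   T   T   F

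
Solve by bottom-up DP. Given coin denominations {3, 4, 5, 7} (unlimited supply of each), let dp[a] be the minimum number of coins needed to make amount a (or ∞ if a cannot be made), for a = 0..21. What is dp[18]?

3

 a  0  1  2  3  4  5  6  7  8  9 10 11 12 13 14 15 16 17 18 19 20 21
dp  0  -  -  1  1  1  2  1  2  2  2  2  2  3  2  3  3  3  3  3  4  3
(- denotes ∞ / unreachable)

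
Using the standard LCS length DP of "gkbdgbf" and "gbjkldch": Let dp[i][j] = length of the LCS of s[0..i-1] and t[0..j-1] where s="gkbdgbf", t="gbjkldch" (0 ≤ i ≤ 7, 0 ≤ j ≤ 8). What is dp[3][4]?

2

   ''  g  b  j  k  l  d  c  h
''  0  0  0  0  0  0  0  0  0
 g  0  1  1  1  1  1  1  1  1
 k  0  1  1  1  2  2  2  2  2
 b  0  1  2  2  2  2  2  2  2
 d  0  1  2  2  2  2  3  3  3
 g  0  1  2  2  2  2  3  3  3
 b  0  1  2  2  2  2  3  3  3
 f  0  1  2  2  2  2  3  3  3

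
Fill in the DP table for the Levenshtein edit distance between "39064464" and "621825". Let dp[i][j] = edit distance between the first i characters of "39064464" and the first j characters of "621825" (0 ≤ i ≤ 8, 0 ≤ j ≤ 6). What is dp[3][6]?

   ''  6  2  1  8  2  5
''  0  1  2  3  4  5  6
 3  1  1  2  3  4  5  6
 9  2  2  2  3  4  5  6
 0  3  3  3  3  4  5  6
 6  4  3  4  4  4  5  6
 4  5  4  4  5  5  5  6
 4  6  5  5  5  6  6  6
 6  7  6  6  6  6  7  7
 4  8  7  7  7  7  7  8

6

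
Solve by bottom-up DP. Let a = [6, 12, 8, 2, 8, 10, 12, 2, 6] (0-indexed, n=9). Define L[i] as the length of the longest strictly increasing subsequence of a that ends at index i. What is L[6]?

   i    0    1    2    3    4    5    6    7    8
a[i]    6   12    8    2    8   10   12    2    6
L[i]    1    2    2    1    2    3    4    1    2

4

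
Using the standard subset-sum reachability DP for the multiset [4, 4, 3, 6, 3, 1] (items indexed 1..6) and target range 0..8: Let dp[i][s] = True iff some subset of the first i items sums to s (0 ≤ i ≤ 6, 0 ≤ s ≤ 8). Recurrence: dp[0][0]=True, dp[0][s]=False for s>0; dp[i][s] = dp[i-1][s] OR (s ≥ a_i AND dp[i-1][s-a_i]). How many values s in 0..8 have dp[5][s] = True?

6

i\s   0   1   2   3   4   5   6   7   8
  0   T   F   F   F   F   F   F   F   F
  1   T   F   F   F   T   F   F   F   F
  2   T   F   F   F   T   F   F   F   T
  3   T   F   F   T   T   F   F   T   T
  4   T   F   F   T   T   F   T   T   T
  5   T   F   F   T   T   F   T   T   T
  6   T   T   F   T   T   T   T   T   T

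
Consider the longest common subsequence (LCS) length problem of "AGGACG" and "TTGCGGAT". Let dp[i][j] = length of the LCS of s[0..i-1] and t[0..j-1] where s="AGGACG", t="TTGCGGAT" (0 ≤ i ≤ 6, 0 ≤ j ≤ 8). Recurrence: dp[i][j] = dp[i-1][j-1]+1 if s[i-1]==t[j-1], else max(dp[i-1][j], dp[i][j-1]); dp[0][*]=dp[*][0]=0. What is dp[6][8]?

3

   ''  T  T  G  C  G  G  A  T
''  0  0  0  0  0  0  0  0  0
 A  0  0  0  0  0  0  0  1  1
 G  0  0  0  1  1  1  1  1  1
 G  0  0  0  1  1  2  2  2  2
 A  0  0  0  1  1  2  2  3  3
 C  0  0  0  1  2  2  2  3  3
 G  0  0  0  1  2  3  3  3  3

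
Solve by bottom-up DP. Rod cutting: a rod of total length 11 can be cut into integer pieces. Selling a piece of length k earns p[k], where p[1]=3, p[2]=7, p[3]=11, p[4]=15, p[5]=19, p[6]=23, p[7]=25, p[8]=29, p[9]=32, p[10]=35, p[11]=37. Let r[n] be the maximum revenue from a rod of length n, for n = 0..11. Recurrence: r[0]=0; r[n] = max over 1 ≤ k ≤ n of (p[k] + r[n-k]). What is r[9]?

34

   n    0    1    2    3    4    5    6    7    8    9   10   11
r[n]    0    3    7   11   15   19   23   26   30   34   38   42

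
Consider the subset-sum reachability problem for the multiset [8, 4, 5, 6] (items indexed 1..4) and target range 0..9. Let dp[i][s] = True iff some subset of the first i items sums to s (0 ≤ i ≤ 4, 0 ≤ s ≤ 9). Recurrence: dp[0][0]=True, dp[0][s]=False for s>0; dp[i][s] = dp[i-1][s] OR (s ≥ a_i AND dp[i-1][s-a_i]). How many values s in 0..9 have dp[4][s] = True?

6

i\s   0   1   2   3   4   5   6   7   8   9
  0   T   F   F   F   F   F   F   F   F   F
  1   T   F   F   F   F   F   F   F   T   F
  2   T   F   F   F   T   F   F   F   T   F
  3   T   F   F   F   T   T   F   F   T   T
  4   T   F   F   F   T   T   T   F   T   T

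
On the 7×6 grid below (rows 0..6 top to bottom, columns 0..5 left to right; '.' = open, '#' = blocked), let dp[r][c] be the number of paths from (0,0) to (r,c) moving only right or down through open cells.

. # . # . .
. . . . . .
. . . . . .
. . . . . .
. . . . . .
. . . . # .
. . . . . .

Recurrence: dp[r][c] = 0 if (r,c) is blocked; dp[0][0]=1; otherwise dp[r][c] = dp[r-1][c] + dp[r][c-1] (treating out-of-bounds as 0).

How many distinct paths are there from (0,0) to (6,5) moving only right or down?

112

r\c   0   1   2   3   4   5
  0   1   0   0   0   0   0
  1   1   1   1   1   1   1
  2   1   2   3   4   5   6
  3   1   3   6  10  15  21
  4   1   4  10  20  35  56
  5   1   5  15  35   0  56
  6   1   6  21  56  56 112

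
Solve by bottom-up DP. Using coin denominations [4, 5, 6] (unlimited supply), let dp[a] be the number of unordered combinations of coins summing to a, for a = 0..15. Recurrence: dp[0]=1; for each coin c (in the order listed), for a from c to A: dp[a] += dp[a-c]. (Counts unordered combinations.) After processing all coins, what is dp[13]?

1

after  coin     0     1     2     3     4     5     6     7     8     9    10    11    12    13    14    15
          4     1     0     0     0     1     0     0     0     1     0     0     0     1     0     0     0
          5     1     0     0     0     1     1     0     0     1     1     1     0     1     1     1     1
          6     1     0     0     0     1     1     1     0     1     1     2     1     2     1     2     2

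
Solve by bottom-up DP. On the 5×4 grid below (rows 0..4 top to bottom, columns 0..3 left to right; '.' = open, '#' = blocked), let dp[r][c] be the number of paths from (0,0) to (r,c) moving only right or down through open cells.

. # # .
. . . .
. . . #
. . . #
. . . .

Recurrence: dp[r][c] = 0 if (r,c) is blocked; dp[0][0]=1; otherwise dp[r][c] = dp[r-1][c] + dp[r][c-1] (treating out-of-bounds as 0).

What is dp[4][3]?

10

r\c   0   1   2   3
  0   1   0   0   0
  1   1   1   1   1
  2   1   2   3   0
  3   1   3   6   0
  4   1   4  10  10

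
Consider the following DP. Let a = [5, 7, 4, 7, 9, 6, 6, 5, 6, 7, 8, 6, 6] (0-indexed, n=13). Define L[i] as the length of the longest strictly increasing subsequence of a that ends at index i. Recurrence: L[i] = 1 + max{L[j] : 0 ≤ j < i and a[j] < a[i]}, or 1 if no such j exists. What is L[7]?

2

   i    0    1    2    3    4    5    6    7    8    9   10   11   12
a[i]    5    7    4    7    9    6    6    5    6    7    8    6    6
L[i]    1    2    1    2    3    2    2    2    3    4    5    3    3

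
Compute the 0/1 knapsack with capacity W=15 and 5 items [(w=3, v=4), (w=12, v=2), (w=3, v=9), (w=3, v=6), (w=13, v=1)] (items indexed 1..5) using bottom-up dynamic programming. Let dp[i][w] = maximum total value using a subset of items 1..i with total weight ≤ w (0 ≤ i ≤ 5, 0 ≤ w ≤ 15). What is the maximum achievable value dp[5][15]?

19

i\w   0   1   2   3   4   5   6   7   8   9  10  11  12  13  14  15
  0   0   0   0   0   0   0   0   0   0   0   0   0   0   0   0   0
  1   0   0   0   4   4   4   4   4   4   4   4   4   4   4   4   4
  2   0   0   0   4   4   4   4   4   4   4   4   4   4   4   4   6
  3   0   0   0   9   9   9  13  13  13  13  13  13  13  13  13  13
  4   0   0   0   9   9   9  15  15  15  19  19  19  19  19  19  19
  5   0   0   0   9   9   9  15  15  15  19  19  19  19  19  19  19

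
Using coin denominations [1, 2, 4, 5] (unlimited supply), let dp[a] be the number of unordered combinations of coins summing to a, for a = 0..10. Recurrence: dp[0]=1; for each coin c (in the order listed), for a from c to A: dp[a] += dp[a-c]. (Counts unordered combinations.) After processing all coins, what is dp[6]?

after  coin     0     1     2     3     4     5     6     7     8     9    10
          1     1     1     1     1     1     1     1     1     1     1     1
          2     1     1     2     2     3     3     4     4     5     5     6
          4     1     1     2     2     4     4     6     6     9     9    12
          5     1     1     2     2     4     5     7     8    11    13    17

7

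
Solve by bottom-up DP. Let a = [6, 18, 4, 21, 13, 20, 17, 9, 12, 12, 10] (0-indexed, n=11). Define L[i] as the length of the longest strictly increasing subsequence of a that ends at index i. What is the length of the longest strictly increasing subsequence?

3

   i    0    1    2    3    4    5    6    7    8    9   10
a[i]    6   18    4   21   13   20   17    9   12   12   10
L[i]    1    2    1    3    2    3    3    2    3    3    3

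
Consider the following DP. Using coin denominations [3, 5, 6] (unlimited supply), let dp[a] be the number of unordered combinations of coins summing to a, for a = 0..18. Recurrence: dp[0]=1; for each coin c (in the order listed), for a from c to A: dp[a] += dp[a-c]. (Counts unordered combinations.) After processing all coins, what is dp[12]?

3

after  coin     0     1     2     3     4     5     6     7     8     9    10    11    12    13    14    15    16    17    18
          3     1     0     0     1     0     0     1     0     0     1     0     0     1     0     0     1     0     0     1
          5     1     0     0     1     0     1     1     0     1     1     1     1     1     1     1     2     1     1     2
          6     1     0     0     1     0     1     2     0     1     2     1     2     3     1     2     4     2     3     5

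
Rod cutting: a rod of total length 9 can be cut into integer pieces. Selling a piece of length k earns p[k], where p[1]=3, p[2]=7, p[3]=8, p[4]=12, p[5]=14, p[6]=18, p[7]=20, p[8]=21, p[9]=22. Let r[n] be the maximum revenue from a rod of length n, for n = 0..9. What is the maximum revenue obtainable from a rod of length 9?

   n    0    1    2    3    4    5    6    7    8    9
r[n]    0    3    7   10   14   17   21   24   28   31

31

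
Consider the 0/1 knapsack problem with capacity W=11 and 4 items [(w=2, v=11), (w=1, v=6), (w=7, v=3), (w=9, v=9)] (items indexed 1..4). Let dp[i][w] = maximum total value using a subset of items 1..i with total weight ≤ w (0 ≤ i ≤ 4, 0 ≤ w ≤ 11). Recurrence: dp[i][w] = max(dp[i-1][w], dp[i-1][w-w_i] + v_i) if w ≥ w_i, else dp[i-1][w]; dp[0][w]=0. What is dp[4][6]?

i\w   0   1   2   3   4   5   6   7   8   9  10  11
  0   0   0   0   0   0   0   0   0   0   0   0   0
  1   0   0  11  11  11  11  11  11  11  11  11  11
  2   0   6  11  17  17  17  17  17  17  17  17  17
  3   0   6  11  17  17  17  17  17  17  17  20  20
  4   0   6  11  17  17  17  17  17  17  17  20  20

17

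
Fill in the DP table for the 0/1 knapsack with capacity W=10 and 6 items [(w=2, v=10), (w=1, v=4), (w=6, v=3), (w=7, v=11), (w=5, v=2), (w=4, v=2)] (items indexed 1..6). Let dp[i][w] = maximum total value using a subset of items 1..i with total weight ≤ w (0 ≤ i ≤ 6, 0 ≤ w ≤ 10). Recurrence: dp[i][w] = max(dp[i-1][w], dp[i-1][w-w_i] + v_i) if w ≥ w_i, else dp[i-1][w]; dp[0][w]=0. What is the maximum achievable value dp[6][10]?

i\w   0   1   2   3   4   5   6   7   8   9  10
  0   0   0   0   0   0   0   0   0   0   0   0
  1   0   0  10  10  10  10  10  10  10  10  10
  2   0   4  10  14  14  14  14  14  14  14  14
  3   0   4  10  14  14  14  14  14  14  17  17
  4   0   4  10  14  14  14  14  14  15  21  25
  5   0   4  10  14  14  14  14  14  16  21  25
  6   0   4  10  14  14  14  14  16  16  21  25

25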